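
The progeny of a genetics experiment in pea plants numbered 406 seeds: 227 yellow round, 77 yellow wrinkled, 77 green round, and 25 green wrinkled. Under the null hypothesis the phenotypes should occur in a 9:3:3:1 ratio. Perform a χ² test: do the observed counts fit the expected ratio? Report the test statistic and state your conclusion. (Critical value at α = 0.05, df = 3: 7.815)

0.034; consistent

Expected counts for N = 406 under a 9:3:3:1 ratio (total parts = 16):
  yellow round: 406 × 9/16 = 228.375
  yellow wrinkled: 406 × 3/16 = 76.125
  green round: 406 × 3/16 = 76.125
  green wrinkled: 406 × 1/16 = 25.375
χ² = Σ (O − E)² / E
  yellow round: (227 − 228.375)² / 228.375 = 0.0083
  yellow wrinkled: (77 − 76.125)² / 76.125 = 0.0101
  green round: (77 − 76.125)² / 76.125 = 0.0101
  green wrinkled: (25 − 25.375)² / 25.375 = 0.0055
χ² = 0.0083 + 0.0101 + 0.0101 + 0.0055 = 0.034
Degrees of freedom = 4 − 1 = 3; critical value at α = 0.05 is 7.815.
Since 0.034 < 7.815, we fail to reject the null hypothesis — the data are consistent with the 9:3:3:1 ratio.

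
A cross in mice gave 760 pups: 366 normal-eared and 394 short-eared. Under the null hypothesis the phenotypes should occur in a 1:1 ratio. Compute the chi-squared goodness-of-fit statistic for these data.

1.032

The 1:1 ratio has 2 parts, so with N = 760 the expected counts are:
  normal-eared: 760 × 1/2 = 380
  short-eared: 760 × 1/2 = 380
χ² = Σ (O − E)² / E
  normal-eared: (366 − 380)² / 380 = 0.5158
  short-eared: (394 − 380)² / 380 = 0.5158
χ² = 0.5158 + 0.5158 = 1.0316 ≈ 1.032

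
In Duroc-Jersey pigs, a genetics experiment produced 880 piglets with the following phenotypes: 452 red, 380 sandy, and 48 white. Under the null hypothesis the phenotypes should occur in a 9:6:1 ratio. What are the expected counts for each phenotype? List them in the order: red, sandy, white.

495, 330, 55

Total ratio parts = 16. Expected numbers out of 880:
  red: 880 × 9/16 = 495
  sandy: 880 × 6/16 = 330
  white: 880 × 1/16 = 55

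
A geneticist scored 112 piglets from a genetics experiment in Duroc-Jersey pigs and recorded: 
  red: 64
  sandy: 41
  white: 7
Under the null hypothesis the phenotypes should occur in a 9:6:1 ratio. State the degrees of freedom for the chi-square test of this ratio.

A goodness-of-fit test with 3 phenotype classes has df = 3 − 1 = 2.

2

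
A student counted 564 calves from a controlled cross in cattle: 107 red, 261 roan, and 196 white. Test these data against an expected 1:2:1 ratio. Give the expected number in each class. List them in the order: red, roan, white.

141, 282, 141

Total ratio parts = 4. Expected numbers out of 564:
  red: 564 × 1/4 = 141
  roan: 564 × 2/4 = 282
  white: 564 × 1/4 = 141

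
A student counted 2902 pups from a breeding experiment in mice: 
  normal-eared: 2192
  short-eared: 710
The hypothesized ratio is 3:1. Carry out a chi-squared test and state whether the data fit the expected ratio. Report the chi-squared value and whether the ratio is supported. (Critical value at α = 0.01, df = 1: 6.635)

The 3:1 ratio has 4 parts, so with N = 2902 the expected counts are:
  normal-eared: 2902 × 3/4 = 2176.5
  short-eared: 2902 × 1/4 = 725.5
χ² = Σ (O − E)² / E
  normal-eared: (2192 − 2176.5)² / 2176.5 = 0.1104
  short-eared: (710 − 725.5)² / 725.5 = 0.3312
χ² = 0.1104 + 0.3312 = 0.4416 ≈ 0.442
Degrees of freedom = 2 − 1 = 1; critical value at α = 0.01 is 6.635.
Since 0.442 < 6.635, we fail to reject the null hypothesis — the data are consistent with the 3:1 ratio.

0.442; consistent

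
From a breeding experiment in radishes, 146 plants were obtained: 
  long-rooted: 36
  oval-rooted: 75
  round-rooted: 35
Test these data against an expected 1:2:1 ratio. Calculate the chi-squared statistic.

0.123

Expected counts for N = 146 under a 1:2:1 ratio (total parts = 4):
  long-rooted: 146 × 1/4 = 36.5
  oval-rooted: 146 × 2/4 = 73
  round-rooted: 146 × 1/4 = 36.5
χ² = Σ (O − E)² / E
  long-rooted: (36 − 36.5)² / 36.5 = 0.0068
  oval-rooted: (75 − 73)² / 73 = 0.0548
  round-rooted: (35 − 36.5)² / 36.5 = 0.0616
χ² = 0.0068 + 0.0548 + 0.0616 = 0.1232 ≈ 0.123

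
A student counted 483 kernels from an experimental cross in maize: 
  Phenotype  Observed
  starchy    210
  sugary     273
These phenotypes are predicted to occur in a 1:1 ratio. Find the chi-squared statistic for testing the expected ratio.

8.217

Under the 1:1 hypothesis (Σ ratio = 2, N = 483):
  starchy: 483 × 1/2 = 241.5
  sugary: 483 × 1/2 = 241.5
χ² = Σ (O − E)² / E
  starchy: (210 − 241.5)² / 241.5 = 4.1087
  sugary: (273 − 241.5)² / 241.5 = 4.1087
χ² = 4.1087 + 4.1087 = 8.2174 ≈ 8.217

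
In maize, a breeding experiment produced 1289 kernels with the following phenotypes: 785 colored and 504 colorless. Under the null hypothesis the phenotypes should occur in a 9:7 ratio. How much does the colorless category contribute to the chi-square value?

Under the 9:7 hypothesis (Σ ratio = 16, N = 1289):
  colored: 1289 × 9/16 = 725.0625
  colorless: 1289 × 7/16 = 563.9375
Contribution of colorless: (504 − 563.9375)² / 563.9375 = 6.3704

6.370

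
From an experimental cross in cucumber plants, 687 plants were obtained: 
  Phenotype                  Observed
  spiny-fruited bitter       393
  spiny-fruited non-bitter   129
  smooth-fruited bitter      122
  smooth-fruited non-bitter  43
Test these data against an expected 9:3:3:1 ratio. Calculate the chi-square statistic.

0.472

Expected counts for N = 687 under a 9:3:3:1 ratio (total parts = 16):
  spiny-fruited bitter: 687 × 9/16 = 386.4375
  spiny-fruited non-bitter: 687 × 3/16 = 128.8125
  smooth-fruited bitter: 687 × 3/16 = 128.8125
  smooth-fruited non-bitter: 687 × 1/16 = 42.9375
χ² = Σ (O − E)² / E
  spiny-fruited bitter: (393 − 386.4375)² / 386.4375 = 0.1114
  spiny-fruited non-bitter: (129 − 128.8125)² / 128.8125 = 0.0003
  smooth-fruited bitter: (122 − 128.8125)² / 128.8125 = 0.3603
  smooth-fruited non-bitter: (43 − 42.9375)² / 42.9375 = 0.0001
χ² = 0.1114 + 0.0003 + 0.3603 + 0.0001 = 0.4721 ≈ 0.472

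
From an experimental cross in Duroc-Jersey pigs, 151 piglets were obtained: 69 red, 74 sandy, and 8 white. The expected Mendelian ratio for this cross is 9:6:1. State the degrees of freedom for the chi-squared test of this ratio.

2

A goodness-of-fit test with 3 phenotype classes has df = 3 − 1 = 2.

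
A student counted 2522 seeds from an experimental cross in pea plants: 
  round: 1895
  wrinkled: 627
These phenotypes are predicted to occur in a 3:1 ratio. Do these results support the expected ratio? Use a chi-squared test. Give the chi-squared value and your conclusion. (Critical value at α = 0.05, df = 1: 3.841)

Under the 3:1 hypothesis (Σ ratio = 4, N = 2522):
  round: 2522 × 3/4 = 1891.5
  wrinkled: 2522 × 1/4 = 630.5
χ² = Σ (O − E)² / E
  round: (1895 − 1891.5)² / 1891.5 = 0.0065
  wrinkled: (627 − 630.5)² / 630.5 = 0.0194
χ² = 0.0065 + 0.0194 = 0.0259 ≈ 0.026
Degrees of freedom = 2 − 1 = 1; critical value at α = 0.05 is 3.841.
Since 0.026 < 3.841, we fail to reject the null hypothesis — the data are consistent with the 3:1 ratio.

0.026; consistent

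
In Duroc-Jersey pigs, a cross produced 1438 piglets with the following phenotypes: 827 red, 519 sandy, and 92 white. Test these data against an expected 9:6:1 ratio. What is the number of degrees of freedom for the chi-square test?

A goodness-of-fit test with 3 phenotype classes has df = 3 − 1 = 2.

2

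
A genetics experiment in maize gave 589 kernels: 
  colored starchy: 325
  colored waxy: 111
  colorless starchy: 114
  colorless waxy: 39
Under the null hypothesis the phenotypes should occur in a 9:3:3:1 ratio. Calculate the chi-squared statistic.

Total ratio parts = 16. Expected numbers out of 589:
  colored starchy: 589 × 9/16 = 331.3125
  colored waxy: 589 × 3/16 = 110.4375
  colorless starchy: 589 × 3/16 = 110.4375
  colorless waxy: 589 × 1/16 = 36.8125
χ² = Σ (O − E)² / E
  colored starchy: (325 − 331.3125)² / 331.3125 = 0.1203
  colored waxy: (111 − 110.4375)² / 110.4375 = 0.0029
  colorless starchy: (114 − 110.4375)² / 110.4375 = 0.1149
  colorless waxy: (39 − 36.8125)² / 36.8125 = 0.1300
χ² = 0.1203 + 0.0029 + 0.1149 + 0.1300 = 0.3681 ≈ 0.368

0.368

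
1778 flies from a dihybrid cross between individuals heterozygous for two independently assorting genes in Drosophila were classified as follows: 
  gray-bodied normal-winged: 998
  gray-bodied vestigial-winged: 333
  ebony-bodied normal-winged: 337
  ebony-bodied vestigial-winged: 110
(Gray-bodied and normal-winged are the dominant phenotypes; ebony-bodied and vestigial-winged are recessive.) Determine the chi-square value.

A dihybrid F₂ with independent assortment and complete dominance at both loci gives a 9:3:3:1 phenotypic ratio.
Expected counts for N = 1778 under a 9:3:3:1 ratio (total parts = 16):
  gray-bodied normal-winged: 1778 × 9/16 = 1000.125
  gray-bodied vestigial-winged: 1778 × 3/16 = 333.375
  ebony-bodied normal-winged: 1778 × 3/16 = 333.375
  ebony-bodied vestigial-winged: 1778 × 1/16 = 111.125
χ² = Σ (O − E)² / E
  gray-bodied normal-winged: (998 − 1000.125)² / 1000.125 = 0.0045
  gray-bodied vestigial-winged: (333 − 333.375)² / 333.375 = 0.0004
  ebony-bodied normal-winged: (337 − 333.375)² / 333.375 = 0.0394
  ebony-bodied vestigial-winged: (110 − 111.125)² / 111.125 = 0.0114
χ² = 0.0045 + 0.0004 + 0.0394 + 0.0114 = 0.0557 ≈ 0.056

0.056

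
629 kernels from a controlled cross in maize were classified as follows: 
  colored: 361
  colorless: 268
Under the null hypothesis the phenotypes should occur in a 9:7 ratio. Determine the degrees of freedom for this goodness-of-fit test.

A goodness-of-fit test with 2 phenotype classes has df = 2 − 1 = 1.

1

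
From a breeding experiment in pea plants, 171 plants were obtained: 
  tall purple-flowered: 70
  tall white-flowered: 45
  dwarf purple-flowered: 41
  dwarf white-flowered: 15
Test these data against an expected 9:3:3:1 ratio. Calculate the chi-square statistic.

Under the 9:3:3:1 hypothesis (Σ ratio = 16, N = 171):
  tall purple-flowered: 171 × 9/16 = 96.1875
  tall white-flowered: 171 × 3/16 = 32.0625
  dwarf purple-flowered: 171 × 3/16 = 32.0625
  dwarf white-flowered: 171 × 1/16 = 10.6875
χ² = Σ (O − E)² / E
  tall purple-flowered: (70 − 96.1875)² / 96.1875 = 7.1297
  tall white-flowered: (45 − 32.0625)² / 32.0625 = 5.2204
  dwarf purple-flowered: (41 − 32.0625)² / 32.0625 = 2.4913
  dwarf white-flowered: (15 − 10.6875)² / 10.6875 = 1.7401
χ² = 7.1297 + 5.2204 + 2.4913 + 1.7401 = 16.5815 ≈ 16.582

16.582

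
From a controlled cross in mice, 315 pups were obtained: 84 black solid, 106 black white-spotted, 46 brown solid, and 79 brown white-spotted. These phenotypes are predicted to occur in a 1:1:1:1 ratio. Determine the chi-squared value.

Under the 1:1:1:1 hypothesis (Σ ratio = 4, N = 315):
  black solid: 315 × 1/4 = 78.75
  black white-spotted: 315 × 1/4 = 78.75
  brown solid: 315 × 1/4 = 78.75
  brown white-spotted: 315 × 1/4 = 78.75
χ² = Σ (O − E)² / E
  black solid: (84 − 78.75)² / 78.75 = 0.3500
  black white-spotted: (106 − 78.75)² / 78.75 = 9.4294
  brown solid: (46 − 78.75)² / 78.75 = 13.6198
  brown white-spotted: (79 − 78.75)² / 78.75 = 0.0008
χ² = 0.3500 + 9.4294 + 13.6198 + 0.0008 = 23.400

23.400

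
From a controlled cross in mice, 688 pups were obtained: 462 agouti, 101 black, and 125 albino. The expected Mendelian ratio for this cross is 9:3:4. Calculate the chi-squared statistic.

33.455

Total ratio parts = 16. Expected numbers out of 688:
  agouti: 688 × 9/16 = 387
  black: 688 × 3/16 = 129
  albino: 688 × 4/16 = 172
χ² = Σ (O − E)² / E
  agouti: (462 − 387)² / 387 = 14.5349
  black: (101 − 129)² / 129 = 6.0775
  albino: (125 − 172)² / 172 = 12.8430
χ² = 14.5349 + 6.0775 + 12.8430 = 33.4554 ≈ 33.455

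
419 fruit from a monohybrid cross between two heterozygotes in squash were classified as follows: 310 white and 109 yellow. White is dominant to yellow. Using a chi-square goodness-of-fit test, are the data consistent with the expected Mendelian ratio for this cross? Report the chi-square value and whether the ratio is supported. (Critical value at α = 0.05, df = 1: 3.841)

For a monohybrid cross between heterozygotes with complete dominance, the expected phenotypic ratio is 3:1.
Total ratio parts = 4. Expected numbers out of 419:
  white: 419 × 3/4 = 314.25
  yellow: 419 × 1/4 = 104.75
χ² = Σ (O − E)² / E
  white: (310 − 314.25)² / 314.25 = 0.0575
  yellow: (109 − 104.75)² / 104.75 = 0.1724
χ² = 0.0575 + 0.1724 = 0.2299 ≈ 0.230
Degrees of freedom = 2 − 1 = 1; critical value at α = 0.05 is 3.841.
Since 0.230 < 3.841, we fail to reject the null hypothesis — the data are consistent with the 3:1 ratio.

0.230; consistent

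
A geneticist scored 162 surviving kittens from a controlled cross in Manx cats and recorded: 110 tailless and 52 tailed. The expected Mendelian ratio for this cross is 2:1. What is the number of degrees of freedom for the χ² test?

A goodness-of-fit test with 2 phenotype classes has df = 2 − 1 = 1.

1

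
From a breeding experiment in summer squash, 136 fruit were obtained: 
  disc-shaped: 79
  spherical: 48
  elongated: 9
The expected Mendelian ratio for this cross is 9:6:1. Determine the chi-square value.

0.288

Total ratio parts = 16. Expected numbers out of 136:
  disc-shaped: 136 × 9/16 = 76.5
  spherical: 136 × 6/16 = 51
  elongated: 136 × 1/16 = 8.5
χ² = Σ (O − E)² / E
  disc-shaped: (79 − 76.5)² / 76.5 = 0.0817
  spherical: (48 − 51)² / 51 = 0.1765
  elongated: (9 − 8.5)² / 8.5 = 0.0294
χ² = 0.0817 + 0.1765 + 0.0294 = 0.2876 ≈ 0.288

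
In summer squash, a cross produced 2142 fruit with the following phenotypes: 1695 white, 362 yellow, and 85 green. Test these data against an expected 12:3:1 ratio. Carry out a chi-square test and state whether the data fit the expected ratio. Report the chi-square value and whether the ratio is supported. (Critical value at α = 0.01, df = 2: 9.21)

Expected counts for N = 2142 under a 12:3:1 ratio (total parts = 16):
  white: 2142 × 12/16 = 1606.5
  yellow: 2142 × 3/16 = 401.625
  green: 2142 × 1/16 = 133.875
χ² = Σ (O − E)² / E
  white: (1695 − 1606.5)² / 1606.5 = 4.8754
  yellow: (362 − 401.625)² / 401.625 = 3.9095
  green: (85 − 133.875)² / 133.875 = 17.8433
χ² = 4.8754 + 3.9095 + 17.8433 = 26.6282 ≈ 26.628
Degrees of freedom = 3 − 1 = 2; critical value at α = 0.01 is 9.21.
Since 26.628 > 9.21, we reject the null hypothesis — the data do not fit the 12:3:1 ratio.

26.628; not consistent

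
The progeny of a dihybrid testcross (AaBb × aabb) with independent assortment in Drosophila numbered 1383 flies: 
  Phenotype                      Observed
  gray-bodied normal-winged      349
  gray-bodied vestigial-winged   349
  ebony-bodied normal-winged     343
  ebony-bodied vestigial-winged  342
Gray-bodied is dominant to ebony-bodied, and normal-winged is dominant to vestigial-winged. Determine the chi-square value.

A dihybrid testcross with independent assortment gives a 1:1:1:1 ratio.
The 1:1:1:1 ratio has 4 parts, so with N = 1383 the expected counts are:
  gray-bodied normal-winged: 1383 × 1/4 = 345.75
  gray-bodied vestigial-winged: 1383 × 1/4 = 345.75
  ebony-bodied normal-winged: 1383 × 1/4 = 345.75
  ebony-bodied vestigial-winged: 1383 × 1/4 = 345.75
χ² = Σ (O − E)² / E
  gray-bodied normal-winged: (349 − 345.75)² / 345.75 = 0.0305
  gray-bodied vestigial-winged: (349 − 345.75)² / 345.75 = 0.0305
  ebony-bodied normal-winged: (343 − 345.75)² / 345.75 = 0.0219
  ebony-bodied vestigial-winged: (342 − 345.75)² / 345.75 = 0.0407
χ² = 0.0305 + 0.0305 + 0.0219 + 0.0407 = 0.1236 ≈ 0.124

0.124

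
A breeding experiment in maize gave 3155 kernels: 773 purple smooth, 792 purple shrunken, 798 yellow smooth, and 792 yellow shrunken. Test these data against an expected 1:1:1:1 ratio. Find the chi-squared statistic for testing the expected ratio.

0.450

Expected counts for N = 3155 under a 1:1:1:1 ratio (total parts = 4):
  purple smooth: 3155 × 1/4 = 788.75
  purple shrunken: 3155 × 1/4 = 788.75
  yellow smooth: 3155 × 1/4 = 788.75
  yellow shrunken: 3155 × 1/4 = 788.75
χ² = Σ (O − E)² / E
  purple smooth: (773 − 788.75)² / 788.75 = 0.3145
  purple shrunken: (792 − 788.75)² / 788.75 = 0.0134
  yellow smooth: (798 − 788.75)² / 788.75 = 0.1085
  yellow shrunken: (792 − 788.75)² / 788.75 = 0.0134
χ² = 0.3145 + 0.0134 + 0.1085 + 0.0134 = 0.4498 ≈ 0.450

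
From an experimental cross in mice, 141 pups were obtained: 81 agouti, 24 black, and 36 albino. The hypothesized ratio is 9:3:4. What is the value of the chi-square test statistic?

Total ratio parts = 16. Expected numbers out of 141:
  agouti: 141 × 9/16 = 79.3125
  black: 141 × 3/16 = 26.4375
  albino: 141 × 4/16 = 35.25
χ² = Σ (O − E)² / E
  agouti: (81 − 79.3125)² / 79.3125 = 0.0359
  black: (24 − 26.4375)² / 26.4375 = 0.2247
  albino: (36 − 35.25)² / 35.25 = 0.0160
χ² = 0.0359 + 0.2247 + 0.0160 = 0.2766 ≈ 0.277

0.277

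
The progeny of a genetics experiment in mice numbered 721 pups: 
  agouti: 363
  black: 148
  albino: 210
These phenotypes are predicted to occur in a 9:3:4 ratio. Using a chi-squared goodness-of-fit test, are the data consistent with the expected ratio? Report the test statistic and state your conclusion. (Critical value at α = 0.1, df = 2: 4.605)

Total ratio parts = 16. Expected numbers out of 721:
  agouti: 721 × 9/16 = 405.5625
  black: 721 × 3/16 = 135.1875
  albino: 721 × 4/16 = 180.25
χ² = Σ (O − E)² / E
  agouti: (363 − 405.5625)² / 405.5625 = 4.4668
  black: (148 − 135.1875)² / 135.1875 = 1.2143
  albino: (210 − 180.25)² / 180.25 = 4.9102
χ² = 4.4668 + 1.2143 + 4.9102 = 10.5913 ≈ 10.591
Degrees of freedom = 3 − 1 = 2; critical value at α = 0.1 is 4.605.
Since 10.591 > 4.605, we reject the null hypothesis — the data do not fit the 9:3:4 ratio.

10.591; not consistent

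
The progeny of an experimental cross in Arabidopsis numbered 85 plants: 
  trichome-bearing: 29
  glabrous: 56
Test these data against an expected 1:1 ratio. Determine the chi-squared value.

8.576

Expected counts for N = 85 under a 1:1 ratio (total parts = 2):
  trichome-bearing: 85 × 1/2 = 42.5
  glabrous: 85 × 1/2 = 42.5
χ² = Σ (O − E)² / E
  trichome-bearing: (29 − 42.5)² / 42.5 = 4.2882
  glabrous: (56 − 42.5)² / 42.5 = 4.2882
χ² = 4.2882 + 4.2882 = 8.5764 ≈ 8.576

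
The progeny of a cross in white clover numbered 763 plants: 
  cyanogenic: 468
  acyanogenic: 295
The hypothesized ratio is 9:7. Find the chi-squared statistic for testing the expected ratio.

8.023

The 9:7 ratio has 16 parts, so with N = 763 the expected counts are:
  cyanogenic: 763 × 9/16 = 429.1875
  acyanogenic: 763 × 7/16 = 333.8125
χ² = Σ (O − E)² / E
  cyanogenic: (468 − 429.1875)² / 429.1875 = 3.5099
  acyanogenic: (295 − 333.8125)² / 333.8125 = 4.5127
χ² = 3.5099 + 4.5127 = 8.0226 ≈ 8.023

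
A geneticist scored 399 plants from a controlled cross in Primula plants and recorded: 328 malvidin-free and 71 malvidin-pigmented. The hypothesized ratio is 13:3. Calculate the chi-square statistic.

Expected counts for N = 399 under a 13:3 ratio (total parts = 16):
  malvidin-free: 399 × 13/16 = 324.1875
  malvidin-pigmented: 399 × 3/16 = 74.8125
χ² = Σ (O − E)² / E
  malvidin-free: (328 − 324.1875)² / 324.1875 = 0.0448
  malvidin-pigmented: (71 − 74.8125)² / 74.8125 = 0.1943
χ² = 0.0448 + 0.1943 = 0.2391 ≈ 0.239

0.239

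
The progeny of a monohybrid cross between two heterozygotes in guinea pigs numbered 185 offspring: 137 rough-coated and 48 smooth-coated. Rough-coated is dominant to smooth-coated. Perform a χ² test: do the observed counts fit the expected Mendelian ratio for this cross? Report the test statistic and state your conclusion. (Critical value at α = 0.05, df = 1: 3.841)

0.088; consistent

For a monohybrid cross between heterozygotes with complete dominance, the expected phenotypic ratio is 3:1.
Under the 3:1 hypothesis (Σ ratio = 4, N = 185):
  rough-coated: 185 × 3/4 = 138.75
  smooth-coated: 185 × 1/4 = 46.25
χ² = Σ (O − E)² / E
  rough-coated: (137 − 138.75)² / 138.75 = 0.0221
  smooth-coated: (48 − 46.25)² / 46.25 = 0.0662
χ² = 0.0221 + 0.0662 = 0.0883 ≈ 0.088
Degrees of freedom = 2 − 1 = 1; critical value at α = 0.05 is 3.841.
Since 0.088 < 3.841, we fail to reject the null hypothesis — the data are consistent with the 3:1 ratio.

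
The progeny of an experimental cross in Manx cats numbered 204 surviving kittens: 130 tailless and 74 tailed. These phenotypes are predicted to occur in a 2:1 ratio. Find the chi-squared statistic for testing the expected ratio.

Total ratio parts = 3. Expected numbers out of 204:
  tailless: 204 × 2/3 = 136
  tailed: 204 × 1/3 = 68
χ² = Σ (O − E)² / E
  tailless: (130 − 136)² / 136 = 0.2647
  tailed: (74 − 68)² / 68 = 0.5294
χ² = 0.2647 + 0.5294 = 0.7941 ≈ 0.794

0.794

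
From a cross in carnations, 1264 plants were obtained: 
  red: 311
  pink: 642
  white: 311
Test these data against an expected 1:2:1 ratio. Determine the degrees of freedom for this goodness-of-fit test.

2

A goodness-of-fit test with 3 phenotype classes has df = 3 − 1 = 2.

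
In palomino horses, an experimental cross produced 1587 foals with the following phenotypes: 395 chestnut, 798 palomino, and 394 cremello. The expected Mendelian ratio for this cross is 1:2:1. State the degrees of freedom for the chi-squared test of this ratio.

A goodness-of-fit test with 3 phenotype classes has df = 3 − 1 = 2.

2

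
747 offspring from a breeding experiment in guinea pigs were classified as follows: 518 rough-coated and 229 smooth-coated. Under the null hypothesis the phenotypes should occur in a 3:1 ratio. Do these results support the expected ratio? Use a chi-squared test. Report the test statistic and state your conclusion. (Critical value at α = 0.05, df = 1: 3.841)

Under the 3:1 hypothesis (Σ ratio = 4, N = 747):
  rough-coated: 747 × 3/4 = 560.25
  smooth-coated: 747 × 1/4 = 186.75
χ² = Σ (O − E)² / E
  rough-coated: (518 − 560.25)² / 560.25 = 3.1862
  smooth-coated: (229 − 186.75)² / 186.75 = 9.5586
χ² = 3.1862 + 9.5586 = 12.7448 ≈ 12.745
Degrees of freedom = 2 − 1 = 1; critical value at α = 0.05 is 3.841.
Since 12.745 > 3.841, we reject the null hypothesis — the data do not fit the 3:1 ratio.

12.745; not consistent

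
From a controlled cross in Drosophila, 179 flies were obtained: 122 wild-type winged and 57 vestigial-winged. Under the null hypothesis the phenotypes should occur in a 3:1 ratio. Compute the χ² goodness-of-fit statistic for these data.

4.471

Under the 3:1 hypothesis (Σ ratio = 4, N = 179):
  wild-type winged: 179 × 3/4 = 134.25
  vestigial-winged: 179 × 1/4 = 44.75
χ² = Σ (O − E)² / E
  wild-type winged: (122 − 134.25)² / 134.25 = 1.1178
  vestigial-winged: (57 − 44.75)² / 44.75 = 3.3534
χ² = 1.1178 + 3.3534 = 4.4712 ≈ 4.471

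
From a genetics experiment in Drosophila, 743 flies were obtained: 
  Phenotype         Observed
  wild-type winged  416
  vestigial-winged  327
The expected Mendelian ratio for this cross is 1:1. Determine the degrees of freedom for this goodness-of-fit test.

A goodness-of-fit test with 2 phenotype classes has df = 2 − 1 = 1.

1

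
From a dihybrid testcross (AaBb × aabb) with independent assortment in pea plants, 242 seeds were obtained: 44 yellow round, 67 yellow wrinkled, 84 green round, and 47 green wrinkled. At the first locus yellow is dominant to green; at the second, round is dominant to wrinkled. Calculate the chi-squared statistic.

17.339

A dihybrid testcross with independent assortment gives a 1:1:1:1 ratio.
Under the 1:1:1:1 hypothesis (Σ ratio = 4, N = 242):
  yellow round: 242 × 1/4 = 60.5
  yellow wrinkled: 242 × 1/4 = 60.5
  green round: 242 × 1/4 = 60.5
  green wrinkled: 242 × 1/4 = 60.5
χ² = Σ (O − E)² / E
  yellow round: (44 − 60.5)² / 60.5 = 4.5000
  yellow wrinkled: (67 − 60.5)² / 60.5 = 0.6983
  green round: (84 − 60.5)² / 60.5 = 9.1281
  green wrinkled: (47 − 60.5)² / 60.5 = 3.0124
χ² = 4.5000 + 0.6983 + 9.1281 + 3.0124 = 17.3388 ≈ 17.339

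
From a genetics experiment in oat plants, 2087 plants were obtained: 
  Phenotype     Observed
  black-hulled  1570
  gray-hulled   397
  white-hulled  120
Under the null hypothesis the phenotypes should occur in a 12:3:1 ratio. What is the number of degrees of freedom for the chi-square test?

2

A goodness-of-fit test with 3 phenotype classes has df = 3 − 1 = 2.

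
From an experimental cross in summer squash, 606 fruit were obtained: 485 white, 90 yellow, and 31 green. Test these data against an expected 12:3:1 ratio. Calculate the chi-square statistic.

8.207

The 12:3:1 ratio has 16 parts, so with N = 606 the expected counts are:
  white: 606 × 12/16 = 454.5
  yellow: 606 × 3/16 = 113.625
  green: 606 × 1/16 = 37.875
χ² = Σ (O − E)² / E
  white: (485 − 454.5)² / 454.5 = 2.0468
  yellow: (90 − 113.625)² / 113.625 = 4.9121
  green: (31 − 37.875)² / 37.875 = 1.2479
χ² = 2.0468 + 4.9121 + 1.2479 = 8.2068 ≈ 8.207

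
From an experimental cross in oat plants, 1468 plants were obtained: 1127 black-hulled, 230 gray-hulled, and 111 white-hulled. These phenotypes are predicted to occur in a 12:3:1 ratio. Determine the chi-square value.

12.092

The 12:3:1 ratio has 16 parts, so with N = 1468 the expected counts are:
  black-hulled: 1468 × 12/16 = 1101
  gray-hulled: 1468 × 3/16 = 275.25
  white-hulled: 1468 × 1/16 = 91.75
χ² = Σ (O − E)² / E
  black-hulled: (1127 − 1101)² / 1101 = 0.6140
  gray-hulled: (230 − 275.25)² / 275.25 = 7.4389
  white-hulled: (111 − 91.75)² / 91.75 = 4.0388
χ² = 0.6140 + 7.4389 + 4.0388 = 12.0917 ≈ 12.092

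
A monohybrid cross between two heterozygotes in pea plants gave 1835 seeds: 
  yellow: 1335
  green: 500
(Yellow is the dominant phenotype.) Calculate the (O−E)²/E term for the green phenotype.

3.709

For a monohybrid cross between heterozygotes with complete dominance, the expected phenotypic ratio is 3:1.
The 3:1 ratio has 4 parts, so with N = 1835 the expected counts are:
  yellow: 1835 × 3/4 = 1376.25
  green: 1835 × 1/4 = 458.75
Contribution of green: (500 − 458.75)² / 458.75 = 3.7091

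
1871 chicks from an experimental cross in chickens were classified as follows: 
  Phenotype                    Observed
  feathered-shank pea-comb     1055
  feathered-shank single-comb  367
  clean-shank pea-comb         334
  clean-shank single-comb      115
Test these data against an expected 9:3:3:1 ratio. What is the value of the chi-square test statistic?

1.591

Total ratio parts = 16. Expected numbers out of 1871:
  feathered-shank pea-comb: 1871 × 9/16 = 1052.4375
  feathered-shank single-comb: 1871 × 3/16 = 350.8125
  clean-shank pea-comb: 1871 × 3/16 = 350.8125
  clean-shank single-comb: 1871 × 1/16 = 116.9375
χ² = Σ (O − E)² / E
  feathered-shank pea-comb: (1055 − 1052.4375)² / 1052.4375 = 0.0062
  feathered-shank single-comb: (367 − 350.8125)² / 350.8125 = 0.7469
  clean-shank pea-comb: (334 − 350.8125)² / 350.8125 = 0.8057
  clean-shank single-comb: (115 − 116.9375)² / 116.9375 = 0.0321
χ² = 0.0062 + 0.7469 + 0.8057 + 0.0321 = 1.5909 ≈ 1.591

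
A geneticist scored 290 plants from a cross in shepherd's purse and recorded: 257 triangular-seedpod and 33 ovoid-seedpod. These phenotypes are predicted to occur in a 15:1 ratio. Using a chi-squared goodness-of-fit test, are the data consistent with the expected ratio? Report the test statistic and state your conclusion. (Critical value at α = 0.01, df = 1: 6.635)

Expected counts for N = 290 under a 15:1 ratio (total parts = 16):
  triangular-seedpod: 290 × 15/16 = 271.875
  ovoid-seedpod: 290 × 1/16 = 18.125
χ² = Σ (O − E)² / E
  triangular-seedpod: (257 − 271.875)² / 271.875 = 0.8139
  ovoid-seedpod: (33 − 18.125)² / 18.125 = 12.2078
χ² = 0.8139 + 12.2078 = 13.0217 ≈ 13.022
Degrees of freedom = 2 − 1 = 1; critical value at α = 0.01 is 6.635.
Since 13.022 > 6.635, we reject the null hypothesis — the data do not fit the 15:1 ratio.

13.022; not consistent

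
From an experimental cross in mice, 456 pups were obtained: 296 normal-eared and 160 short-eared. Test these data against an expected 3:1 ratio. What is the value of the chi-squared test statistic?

24.749

Under the 3:1 hypothesis (Σ ratio = 4, N = 456):
  normal-eared: 456 × 3/4 = 342
  short-eared: 456 × 1/4 = 114
χ² = Σ (O − E)² / E
  normal-eared: (296 − 342)² / 342 = 6.1871
  short-eared: (160 − 114)² / 114 = 18.5614
χ² = 6.1871 + 18.5614 = 24.7485 ≈ 24.749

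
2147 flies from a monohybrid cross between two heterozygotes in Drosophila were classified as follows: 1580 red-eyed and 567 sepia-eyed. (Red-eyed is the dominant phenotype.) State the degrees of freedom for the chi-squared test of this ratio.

1

For a monohybrid cross between heterozygotes with complete dominance, the expected phenotypic ratio is 3:1.
A goodness-of-fit test with 2 phenotype classes has df = 2 − 1 = 1.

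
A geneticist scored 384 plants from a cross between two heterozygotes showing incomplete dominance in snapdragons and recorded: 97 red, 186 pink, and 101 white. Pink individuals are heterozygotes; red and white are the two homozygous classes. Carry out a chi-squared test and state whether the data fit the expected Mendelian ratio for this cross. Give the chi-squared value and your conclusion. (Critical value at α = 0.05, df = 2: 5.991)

0.458; consistent

With incomplete dominance, a heterozygote × heterozygote cross gives a 1:2:1 phenotypic ratio.
Total ratio parts = 4. Expected numbers out of 384:
  red: 384 × 1/4 = 96
  pink: 384 × 2/4 = 192
  white: 384 × 1/4 = 96
χ² = Σ (O − E)² / E
  red: (97 − 96)² / 96 = 0.0104
  pink: (186 − 192)² / 192 = 0.1875
  white: (101 − 96)² / 96 = 0.2604
χ² = 0.0104 + 0.1875 + 0.2604 = 0.4583 ≈ 0.458
Degrees of freedom = 3 − 1 = 2; critical value at α = 0.05 is 5.991.
Since 0.458 < 5.991, we fail to reject the null hypothesis — the data are consistent with the 1:2:1 ratio.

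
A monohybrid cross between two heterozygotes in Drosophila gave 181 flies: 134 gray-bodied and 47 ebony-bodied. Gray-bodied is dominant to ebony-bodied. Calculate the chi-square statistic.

For a monohybrid cross between heterozygotes with complete dominance, the expected phenotypic ratio is 3:1.
Expected counts for N = 181 under a 3:1 ratio (total parts = 4):
  gray-bodied: 181 × 3/4 = 135.75
  ebony-bodied: 181 × 1/4 = 45.25
χ² = Σ (O − E)² / E
  gray-bodied: (134 − 135.75)² / 135.75 = 0.0226
  ebony-bodied: (47 − 45.25)² / 45.25 = 0.0677
χ² = 0.0226 + 0.0677 = 0.0903 ≈ 0.090

0.090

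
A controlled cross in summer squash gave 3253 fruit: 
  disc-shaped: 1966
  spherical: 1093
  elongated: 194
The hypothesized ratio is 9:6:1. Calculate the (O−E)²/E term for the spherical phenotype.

The 9:6:1 ratio has 16 parts, so with N = 3253 the expected counts are:
  disc-shaped: 3253 × 9/16 = 1829.8125
  spherical: 3253 × 6/16 = 1219.875
  elongated: 3253 × 1/16 = 203.3125
Contribution of spherical: (1093 − 1219.875)² / 1219.875 = 13.1958

13.196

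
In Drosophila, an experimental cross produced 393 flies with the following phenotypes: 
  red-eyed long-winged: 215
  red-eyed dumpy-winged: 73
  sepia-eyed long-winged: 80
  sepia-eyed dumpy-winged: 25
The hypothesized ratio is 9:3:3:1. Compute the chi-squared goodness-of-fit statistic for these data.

0.721

Total ratio parts = 16. Expected numbers out of 393:
  red-eyed long-winged: 393 × 9/16 = 221.0625
  red-eyed dumpy-winged: 393 × 3/16 = 73.6875
  sepia-eyed long-winged: 393 × 3/16 = 73.6875
  sepia-eyed dumpy-winged: 393 × 1/16 = 24.5625
χ² = Σ (O − E)² / E
  red-eyed long-winged: (215 − 221.0625)² / 221.0625 = 0.1663
  red-eyed dumpy-winged: (73 − 73.6875)² / 73.6875 = 0.0064
  sepia-eyed long-winged: (80 − 73.6875)² / 73.6875 = 0.5408
  sepia-eyed dumpy-winged: (25 − 24.5625)² / 24.5625 = 0.0078
χ² = 0.1663 + 0.0064 + 0.5408 + 0.0078 = 0.7213 ≈ 0.721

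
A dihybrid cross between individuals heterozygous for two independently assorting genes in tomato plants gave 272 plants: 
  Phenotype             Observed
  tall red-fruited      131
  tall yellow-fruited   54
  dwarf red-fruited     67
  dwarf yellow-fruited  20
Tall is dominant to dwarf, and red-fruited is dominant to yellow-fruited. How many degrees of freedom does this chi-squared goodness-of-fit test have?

A dihybrid F₂ with independent assortment and complete dominance at both loci gives a 9:3:3:1 phenotypic ratio.
A goodness-of-fit test with 4 phenotype classes has df = 4 − 1 = 3.

3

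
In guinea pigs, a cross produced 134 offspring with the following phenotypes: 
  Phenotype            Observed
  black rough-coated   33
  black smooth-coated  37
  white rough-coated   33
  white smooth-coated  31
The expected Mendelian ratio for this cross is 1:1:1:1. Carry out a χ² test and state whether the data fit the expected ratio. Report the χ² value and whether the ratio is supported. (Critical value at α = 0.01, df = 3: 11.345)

0.567; consistent

Total ratio parts = 4. Expected numbers out of 134:
  black rough-coated: 134 × 1/4 = 33.5
  black smooth-coated: 134 × 1/4 = 33.5
  white rough-coated: 134 × 1/4 = 33.5
  white smooth-coated: 134 × 1/4 = 33.5
χ² = Σ (O − E)² / E
  black rough-coated: (33 − 33.5)² / 33.5 = 0.0075
  black smooth-coated: (37 − 33.5)² / 33.5 = 0.3657
  white rough-coated: (33 − 33.5)² / 33.5 = 0.0075
  white smooth-coated: (31 − 33.5)² / 33.5 = 0.1866
χ² = 0.0075 + 0.3657 + 0.0075 + 0.1866 = 0.5673 ≈ 0.567
Degrees of freedom = 4 − 1 = 3; critical value at α = 0.01 is 11.345.
Since 0.567 < 11.345, we fail to reject the null hypothesis — the data are consistent with the 1:1:1:1 ratio.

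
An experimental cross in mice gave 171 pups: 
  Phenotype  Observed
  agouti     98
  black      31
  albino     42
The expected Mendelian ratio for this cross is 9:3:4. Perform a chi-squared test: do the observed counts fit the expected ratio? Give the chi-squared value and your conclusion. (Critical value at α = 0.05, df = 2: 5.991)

0.083; consistent

Total ratio parts = 16. Expected numbers out of 171:
  agouti: 171 × 9/16 = 96.1875
  black: 171 × 3/16 = 32.0625
  albino: 171 × 4/16 = 42.75
χ² = Σ (O − E)² / E
  agouti: (98 − 96.1875)² / 96.1875 = 0.0342
  black: (31 − 32.0625)² / 32.0625 = 0.0352
  albino: (42 − 42.75)² / 42.75 = 0.0132
χ² = 0.0342 + 0.0352 + 0.0132 = 0.0826 ≈ 0.083
Degrees of freedom = 3 − 1 = 2; critical value at α = 0.05 is 5.991.
Since 0.083 < 5.991, we fail to reject the null hypothesis — the data are consistent with the 9:3:4 ratio.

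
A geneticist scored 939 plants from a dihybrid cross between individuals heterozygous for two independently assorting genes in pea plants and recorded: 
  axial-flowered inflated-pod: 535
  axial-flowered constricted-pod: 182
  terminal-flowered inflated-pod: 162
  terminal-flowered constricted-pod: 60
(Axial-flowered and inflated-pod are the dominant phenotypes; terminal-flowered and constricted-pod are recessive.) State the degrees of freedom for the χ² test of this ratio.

3

A dihybrid F₂ with independent assortment and complete dominance at both loci gives a 9:3:3:1 phenotypic ratio.
A goodness-of-fit test with 4 phenotype classes has df = 4 − 1 = 3.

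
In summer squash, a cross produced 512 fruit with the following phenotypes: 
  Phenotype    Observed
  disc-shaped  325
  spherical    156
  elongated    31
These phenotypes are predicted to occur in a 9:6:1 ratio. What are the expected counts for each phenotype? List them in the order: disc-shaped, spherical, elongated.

Total ratio parts = 16. Expected numbers out of 512:
  disc-shaped: 512 × 9/16 = 288
  spherical: 512 × 6/16 = 192
  elongated: 512 × 1/16 = 32

288, 192, 32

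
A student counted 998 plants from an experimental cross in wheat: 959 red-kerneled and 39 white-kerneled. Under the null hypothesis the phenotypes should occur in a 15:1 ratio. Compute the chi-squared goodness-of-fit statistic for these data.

9.344

The 15:1 ratio has 16 parts, so with N = 998 the expected counts are:
  red-kerneled: 998 × 15/16 = 935.625
  white-kerneled: 998 × 1/16 = 62.375
χ² = Σ (O − E)² / E
  red-kerneled: (959 − 935.625)² / 935.625 = 0.5840
  white-kerneled: (39 − 62.375)² / 62.375 = 8.7598
χ² = 0.5840 + 8.7598 = 9.3438 ≈ 9.344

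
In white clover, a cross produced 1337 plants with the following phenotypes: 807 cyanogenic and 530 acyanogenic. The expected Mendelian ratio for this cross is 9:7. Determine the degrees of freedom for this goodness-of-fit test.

1

A goodness-of-fit test with 2 phenotype classes has df = 2 − 1 = 1.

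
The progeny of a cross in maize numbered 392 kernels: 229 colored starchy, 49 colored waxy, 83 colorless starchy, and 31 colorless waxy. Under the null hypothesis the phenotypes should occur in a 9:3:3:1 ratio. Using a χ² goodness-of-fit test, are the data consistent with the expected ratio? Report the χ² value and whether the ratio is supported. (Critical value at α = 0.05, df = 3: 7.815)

Total ratio parts = 16. Expected numbers out of 392:
  colored starchy: 392 × 9/16 = 220.5
  colored waxy: 392 × 3/16 = 73.5
  colorless starchy: 392 × 3/16 = 73.5
  colorless waxy: 392 × 1/16 = 24.5
χ² = Σ (O − E)² / E
  colored starchy: (229 − 220.5)² / 220.5 = 0.3277
  colored waxy: (49 − 73.5)² / 73.5 = 8.1667
  colorless starchy: (83 − 73.5)² / 73.5 = 1.2279
  colorless waxy: (31 − 24.5)² / 24.5 = 1.7245
χ² = 0.3277 + 8.1667 + 1.2279 + 1.7245 = 11.4468 ≈ 11.447
Degrees of freedom = 4 − 1 = 3; critical value at α = 0.05 is 7.815.
Since 11.447 > 7.815, we reject the null hypothesis — the data do not fit the 9:3:3:1 ratio.

11.447; not consistent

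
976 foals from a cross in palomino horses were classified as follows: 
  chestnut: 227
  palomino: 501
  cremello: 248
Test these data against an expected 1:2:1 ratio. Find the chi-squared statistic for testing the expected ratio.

1.596

Expected counts for N = 976 under a 1:2:1 ratio (total parts = 4):
  chestnut: 976 × 1/4 = 244
  palomino: 976 × 2/4 = 488
  cremello: 976 × 1/4 = 244
χ² = Σ (O − E)² / E
  chestnut: (227 − 244)² / 244 = 1.1844
  palomino: (501 − 488)² / 488 = 0.3463
  cremello: (248 − 244)² / 244 = 0.0656
χ² = 1.1844 + 0.3463 + 0.0656 = 1.5963 ≈ 1.596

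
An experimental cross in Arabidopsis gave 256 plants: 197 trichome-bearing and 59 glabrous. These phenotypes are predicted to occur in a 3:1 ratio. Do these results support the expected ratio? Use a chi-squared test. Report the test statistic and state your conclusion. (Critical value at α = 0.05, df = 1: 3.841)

0.521; consistent

Expected counts for N = 256 under a 3:1 ratio (total parts = 4):
  trichome-bearing: 256 × 3/4 = 192
  glabrous: 256 × 1/4 = 64
χ² = Σ (O − E)² / E
  trichome-bearing: (197 − 192)² / 192 = 0.1302
  glabrous: (59 − 64)² / 64 = 0.3906
χ² = 0.1302 + 0.3906 = 0.5208 ≈ 0.521
Degrees of freedom = 2 − 1 = 1; critical value at α = 0.05 is 3.841.
Since 0.521 < 3.841, we fail to reject the null hypothesis — the data are consistent with the 3:1 ratio.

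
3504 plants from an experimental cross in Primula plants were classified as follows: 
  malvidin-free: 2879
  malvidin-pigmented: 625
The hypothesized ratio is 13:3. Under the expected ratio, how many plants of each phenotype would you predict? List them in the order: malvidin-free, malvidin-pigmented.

The 13:3 ratio has 16 parts, so with N = 3504 the expected counts are:
  malvidin-free: 3504 × 13/16 = 2847
  malvidin-pigmented: 3504 × 3/16 = 657

2847, 657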